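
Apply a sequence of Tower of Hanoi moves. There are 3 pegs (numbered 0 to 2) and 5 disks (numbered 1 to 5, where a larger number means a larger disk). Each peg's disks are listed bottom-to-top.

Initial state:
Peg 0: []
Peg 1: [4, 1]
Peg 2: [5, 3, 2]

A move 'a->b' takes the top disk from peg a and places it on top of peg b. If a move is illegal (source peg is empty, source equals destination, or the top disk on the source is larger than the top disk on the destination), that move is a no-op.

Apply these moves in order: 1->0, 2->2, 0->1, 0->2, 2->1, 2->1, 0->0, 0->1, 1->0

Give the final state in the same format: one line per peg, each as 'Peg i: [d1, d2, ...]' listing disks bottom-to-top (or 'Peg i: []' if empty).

After move 1 (1->0):
Peg 0: [1]
Peg 1: [4]
Peg 2: [5, 3, 2]

After move 2 (2->2):
Peg 0: [1]
Peg 1: [4]
Peg 2: [5, 3, 2]

After move 3 (0->1):
Peg 0: []
Peg 1: [4, 1]
Peg 2: [5, 3, 2]

After move 4 (0->2):
Peg 0: []
Peg 1: [4, 1]
Peg 2: [5, 3, 2]

After move 5 (2->1):
Peg 0: []
Peg 1: [4, 1]
Peg 2: [5, 3, 2]

After move 6 (2->1):
Peg 0: []
Peg 1: [4, 1]
Peg 2: [5, 3, 2]

After move 7 (0->0):
Peg 0: []
Peg 1: [4, 1]
Peg 2: [5, 3, 2]

After move 8 (0->1):
Peg 0: []
Peg 1: [4, 1]
Peg 2: [5, 3, 2]

After move 9 (1->0):
Peg 0: [1]
Peg 1: [4]
Peg 2: [5, 3, 2]

Answer: Peg 0: [1]
Peg 1: [4]
Peg 2: [5, 3, 2]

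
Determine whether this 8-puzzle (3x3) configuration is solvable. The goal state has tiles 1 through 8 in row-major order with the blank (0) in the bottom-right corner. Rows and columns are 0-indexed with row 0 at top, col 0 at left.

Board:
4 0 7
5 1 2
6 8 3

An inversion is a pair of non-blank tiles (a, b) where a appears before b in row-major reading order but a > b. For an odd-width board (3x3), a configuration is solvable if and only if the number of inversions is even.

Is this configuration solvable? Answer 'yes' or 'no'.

Inversions (pairs i<j in row-major order where tile[i] > tile[j] > 0): 13
13 is odd, so the puzzle is not solvable.

Answer: no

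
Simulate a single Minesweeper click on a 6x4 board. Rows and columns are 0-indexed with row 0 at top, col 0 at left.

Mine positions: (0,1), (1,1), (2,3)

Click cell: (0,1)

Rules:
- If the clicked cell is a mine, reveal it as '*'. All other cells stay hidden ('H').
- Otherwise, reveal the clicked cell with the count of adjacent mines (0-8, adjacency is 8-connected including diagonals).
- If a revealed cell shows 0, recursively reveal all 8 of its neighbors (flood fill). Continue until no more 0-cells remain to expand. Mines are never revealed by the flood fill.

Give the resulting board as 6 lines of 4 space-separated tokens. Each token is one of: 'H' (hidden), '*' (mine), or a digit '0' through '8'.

H * H H
H H H H
H H H H
H H H H
H H H H
H H H H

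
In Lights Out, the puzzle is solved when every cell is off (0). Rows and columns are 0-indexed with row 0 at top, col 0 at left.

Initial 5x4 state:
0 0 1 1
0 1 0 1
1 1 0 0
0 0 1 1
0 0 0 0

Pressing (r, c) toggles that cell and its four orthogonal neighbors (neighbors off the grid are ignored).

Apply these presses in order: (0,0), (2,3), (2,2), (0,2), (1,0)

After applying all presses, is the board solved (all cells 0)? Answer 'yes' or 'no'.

Answer: yes

Derivation:
After press 1 at (0,0):
1 1 1 1
1 1 0 1
1 1 0 0
0 0 1 1
0 0 0 0

After press 2 at (2,3):
1 1 1 1
1 1 0 0
1 1 1 1
0 0 1 0
0 0 0 0

After press 3 at (2,2):
1 1 1 1
1 1 1 0
1 0 0 0
0 0 0 0
0 0 0 0

After press 4 at (0,2):
1 0 0 0
1 1 0 0
1 0 0 0
0 0 0 0
0 0 0 0

After press 5 at (1,0):
0 0 0 0
0 0 0 0
0 0 0 0
0 0 0 0
0 0 0 0

Lights still on: 0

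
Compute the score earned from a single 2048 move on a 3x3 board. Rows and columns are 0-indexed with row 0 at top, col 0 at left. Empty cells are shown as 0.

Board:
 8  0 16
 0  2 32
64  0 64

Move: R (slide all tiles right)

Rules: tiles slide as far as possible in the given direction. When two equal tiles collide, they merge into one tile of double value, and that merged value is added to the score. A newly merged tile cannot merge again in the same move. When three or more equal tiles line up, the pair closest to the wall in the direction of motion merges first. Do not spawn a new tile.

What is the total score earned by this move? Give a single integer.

Slide right:
row 0: [8, 0, 16] -> [0, 8, 16]  score +0 (running 0)
row 1: [0, 2, 32] -> [0, 2, 32]  score +0 (running 0)
row 2: [64, 0, 64] -> [0, 0, 128]  score +128 (running 128)
Board after move:
  0   8  16
  0   2  32
  0   0 128

Answer: 128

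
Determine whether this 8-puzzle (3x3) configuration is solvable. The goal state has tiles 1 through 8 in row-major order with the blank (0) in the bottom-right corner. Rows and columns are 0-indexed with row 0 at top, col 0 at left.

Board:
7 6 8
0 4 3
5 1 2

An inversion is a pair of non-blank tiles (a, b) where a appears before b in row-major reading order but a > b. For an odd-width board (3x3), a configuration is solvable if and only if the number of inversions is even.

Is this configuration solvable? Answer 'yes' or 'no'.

Inversions (pairs i<j in row-major order where tile[i] > tile[j] > 0): 23
23 is odd, so the puzzle is not solvable.

Answer: no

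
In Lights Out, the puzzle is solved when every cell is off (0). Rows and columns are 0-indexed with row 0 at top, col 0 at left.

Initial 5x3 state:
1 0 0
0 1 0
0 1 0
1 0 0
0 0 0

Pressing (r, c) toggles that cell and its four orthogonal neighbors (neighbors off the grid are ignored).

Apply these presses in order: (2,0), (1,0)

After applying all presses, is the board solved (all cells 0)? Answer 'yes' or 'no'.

Answer: yes

Derivation:
After press 1 at (2,0):
1 0 0
1 1 0
1 0 0
0 0 0
0 0 0

After press 2 at (1,0):
0 0 0
0 0 0
0 0 0
0 0 0
0 0 0

Lights still on: 0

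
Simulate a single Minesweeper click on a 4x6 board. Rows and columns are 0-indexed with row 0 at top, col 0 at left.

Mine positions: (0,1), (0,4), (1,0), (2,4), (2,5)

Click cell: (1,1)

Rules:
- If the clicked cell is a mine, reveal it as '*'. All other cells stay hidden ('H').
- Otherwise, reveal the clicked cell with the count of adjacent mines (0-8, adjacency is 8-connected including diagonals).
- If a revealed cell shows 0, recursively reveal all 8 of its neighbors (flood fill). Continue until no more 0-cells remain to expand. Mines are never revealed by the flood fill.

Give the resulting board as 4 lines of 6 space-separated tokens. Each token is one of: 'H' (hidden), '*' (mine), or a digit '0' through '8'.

H H H H H H
H 2 H H H H
H H H H H H
H H H H H H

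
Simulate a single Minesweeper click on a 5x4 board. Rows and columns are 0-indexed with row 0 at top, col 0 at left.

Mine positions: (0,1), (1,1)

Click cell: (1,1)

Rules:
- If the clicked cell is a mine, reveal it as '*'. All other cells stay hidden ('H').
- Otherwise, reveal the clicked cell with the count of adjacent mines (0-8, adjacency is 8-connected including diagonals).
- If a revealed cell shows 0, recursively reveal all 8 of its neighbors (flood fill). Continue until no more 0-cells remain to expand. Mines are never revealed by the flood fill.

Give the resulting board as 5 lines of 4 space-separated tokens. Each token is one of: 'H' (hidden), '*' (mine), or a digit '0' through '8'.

H H H H
H * H H
H H H H
H H H H
H H H H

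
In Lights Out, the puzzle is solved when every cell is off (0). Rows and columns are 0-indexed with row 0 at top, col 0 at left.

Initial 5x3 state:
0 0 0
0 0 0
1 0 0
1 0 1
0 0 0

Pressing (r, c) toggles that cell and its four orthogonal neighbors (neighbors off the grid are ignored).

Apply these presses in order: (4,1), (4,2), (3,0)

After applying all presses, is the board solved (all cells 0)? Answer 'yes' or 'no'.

After press 1 at (4,1):
0 0 0
0 0 0
1 0 0
1 1 1
1 1 1

After press 2 at (4,2):
0 0 0
0 0 0
1 0 0
1 1 0
1 0 0

After press 3 at (3,0):
0 0 0
0 0 0
0 0 0
0 0 0
0 0 0

Lights still on: 0

Answer: yes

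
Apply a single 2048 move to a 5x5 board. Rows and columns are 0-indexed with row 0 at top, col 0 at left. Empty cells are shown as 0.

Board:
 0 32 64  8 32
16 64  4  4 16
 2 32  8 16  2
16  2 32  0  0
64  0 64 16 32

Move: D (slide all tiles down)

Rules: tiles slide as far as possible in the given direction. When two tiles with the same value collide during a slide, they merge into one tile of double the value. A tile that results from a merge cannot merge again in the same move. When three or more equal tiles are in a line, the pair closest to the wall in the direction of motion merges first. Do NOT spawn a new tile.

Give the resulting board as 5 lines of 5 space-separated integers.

Answer:  0  0 64  0  0
16 32  4  0 32
 2 64  8  8 16
16 32 32  4  2
64  2 64 32 32

Derivation:
Slide down:
col 0: [0, 16, 2, 16, 64] -> [0, 16, 2, 16, 64]
col 1: [32, 64, 32, 2, 0] -> [0, 32, 64, 32, 2]
col 2: [64, 4, 8, 32, 64] -> [64, 4, 8, 32, 64]
col 3: [8, 4, 16, 0, 16] -> [0, 0, 8, 4, 32]
col 4: [32, 16, 2, 0, 32] -> [0, 32, 16, 2, 32]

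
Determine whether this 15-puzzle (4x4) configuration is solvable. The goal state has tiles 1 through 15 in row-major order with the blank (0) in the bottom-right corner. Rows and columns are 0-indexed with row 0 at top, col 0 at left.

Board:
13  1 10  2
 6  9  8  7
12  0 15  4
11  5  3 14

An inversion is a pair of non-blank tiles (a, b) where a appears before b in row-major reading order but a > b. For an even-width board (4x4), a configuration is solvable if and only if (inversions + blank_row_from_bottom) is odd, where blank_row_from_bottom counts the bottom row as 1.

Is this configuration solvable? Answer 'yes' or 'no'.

Answer: no

Derivation:
Inversions: 48
Blank is in row 2 (0-indexed from top), which is row 2 counting from the bottom (bottom = 1).
48 + 2 = 50, which is even, so the puzzle is not solvable.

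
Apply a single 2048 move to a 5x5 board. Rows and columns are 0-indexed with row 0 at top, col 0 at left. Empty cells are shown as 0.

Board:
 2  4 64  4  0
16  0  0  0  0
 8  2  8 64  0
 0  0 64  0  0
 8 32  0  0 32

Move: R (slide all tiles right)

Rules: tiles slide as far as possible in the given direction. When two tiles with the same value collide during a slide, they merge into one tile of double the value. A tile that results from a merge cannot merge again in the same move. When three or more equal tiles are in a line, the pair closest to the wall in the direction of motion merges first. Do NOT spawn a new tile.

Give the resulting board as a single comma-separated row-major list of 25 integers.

Answer: 0, 2, 4, 64, 4, 0, 0, 0, 0, 16, 0, 8, 2, 8, 64, 0, 0, 0, 0, 64, 0, 0, 0, 8, 64

Derivation:
Slide right:
row 0: [2, 4, 64, 4, 0] -> [0, 2, 4, 64, 4]
row 1: [16, 0, 0, 0, 0] -> [0, 0, 0, 0, 16]
row 2: [8, 2, 8, 64, 0] -> [0, 8, 2, 8, 64]
row 3: [0, 0, 64, 0, 0] -> [0, 0, 0, 0, 64]
row 4: [8, 32, 0, 0, 32] -> [0, 0, 0, 8, 64]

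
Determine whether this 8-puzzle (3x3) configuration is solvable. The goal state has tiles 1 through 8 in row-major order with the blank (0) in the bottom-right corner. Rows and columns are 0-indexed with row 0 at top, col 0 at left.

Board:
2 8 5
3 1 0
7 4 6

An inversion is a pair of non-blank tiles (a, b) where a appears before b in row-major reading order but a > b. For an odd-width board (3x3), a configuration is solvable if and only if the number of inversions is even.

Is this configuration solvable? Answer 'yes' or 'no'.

Inversions (pairs i<j in row-major order where tile[i] > tile[j] > 0): 13
13 is odd, so the puzzle is not solvable.

Answer: no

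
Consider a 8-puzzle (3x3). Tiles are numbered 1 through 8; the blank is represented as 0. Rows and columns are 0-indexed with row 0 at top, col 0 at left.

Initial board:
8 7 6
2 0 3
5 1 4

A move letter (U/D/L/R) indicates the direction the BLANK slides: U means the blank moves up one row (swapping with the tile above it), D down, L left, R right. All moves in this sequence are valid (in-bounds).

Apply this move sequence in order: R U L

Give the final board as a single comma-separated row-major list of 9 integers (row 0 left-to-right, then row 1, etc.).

After move 1 (R):
8 7 6
2 3 0
5 1 4

After move 2 (U):
8 7 0
2 3 6
5 1 4

After move 3 (L):
8 0 7
2 3 6
5 1 4

Answer: 8, 0, 7, 2, 3, 6, 5, 1, 4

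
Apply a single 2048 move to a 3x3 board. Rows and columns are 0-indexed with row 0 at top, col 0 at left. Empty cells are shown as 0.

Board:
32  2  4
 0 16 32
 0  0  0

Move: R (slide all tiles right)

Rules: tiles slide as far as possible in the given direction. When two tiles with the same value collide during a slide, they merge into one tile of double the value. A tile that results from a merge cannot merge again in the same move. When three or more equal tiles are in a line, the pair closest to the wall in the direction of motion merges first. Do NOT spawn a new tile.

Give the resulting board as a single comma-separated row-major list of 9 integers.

Slide right:
row 0: [32, 2, 4] -> [32, 2, 4]
row 1: [0, 16, 32] -> [0, 16, 32]
row 2: [0, 0, 0] -> [0, 0, 0]

Answer: 32, 2, 4, 0, 16, 32, 0, 0, 0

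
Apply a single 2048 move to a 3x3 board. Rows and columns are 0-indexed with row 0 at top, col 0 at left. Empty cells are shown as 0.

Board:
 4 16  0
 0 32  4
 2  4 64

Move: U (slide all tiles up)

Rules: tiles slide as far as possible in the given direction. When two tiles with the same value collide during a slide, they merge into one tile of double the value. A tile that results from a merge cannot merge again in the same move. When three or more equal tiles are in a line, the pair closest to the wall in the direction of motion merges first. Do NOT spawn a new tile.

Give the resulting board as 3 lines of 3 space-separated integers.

Answer:  4 16  4
 2 32 64
 0  4  0

Derivation:
Slide up:
col 0: [4, 0, 2] -> [4, 2, 0]
col 1: [16, 32, 4] -> [16, 32, 4]
col 2: [0, 4, 64] -> [4, 64, 0]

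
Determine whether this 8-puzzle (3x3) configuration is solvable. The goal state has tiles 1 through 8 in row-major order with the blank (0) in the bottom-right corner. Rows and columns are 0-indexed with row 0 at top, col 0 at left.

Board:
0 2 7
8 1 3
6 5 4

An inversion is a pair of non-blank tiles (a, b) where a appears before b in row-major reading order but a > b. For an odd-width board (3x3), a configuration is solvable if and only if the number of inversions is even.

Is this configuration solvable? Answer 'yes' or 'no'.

Answer: yes

Derivation:
Inversions (pairs i<j in row-major order where tile[i] > tile[j] > 0): 14
14 is even, so the puzzle is solvable.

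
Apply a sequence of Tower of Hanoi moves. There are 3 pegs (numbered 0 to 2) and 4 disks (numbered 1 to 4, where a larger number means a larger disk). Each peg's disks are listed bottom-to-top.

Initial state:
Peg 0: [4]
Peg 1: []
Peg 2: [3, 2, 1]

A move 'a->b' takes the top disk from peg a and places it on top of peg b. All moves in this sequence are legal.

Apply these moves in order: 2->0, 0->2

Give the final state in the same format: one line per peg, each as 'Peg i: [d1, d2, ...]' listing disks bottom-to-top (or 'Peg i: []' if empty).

Answer: Peg 0: [4]
Peg 1: []
Peg 2: [3, 2, 1]

Derivation:
After move 1 (2->0):
Peg 0: [4, 1]
Peg 1: []
Peg 2: [3, 2]

After move 2 (0->2):
Peg 0: [4]
Peg 1: []
Peg 2: [3, 2, 1]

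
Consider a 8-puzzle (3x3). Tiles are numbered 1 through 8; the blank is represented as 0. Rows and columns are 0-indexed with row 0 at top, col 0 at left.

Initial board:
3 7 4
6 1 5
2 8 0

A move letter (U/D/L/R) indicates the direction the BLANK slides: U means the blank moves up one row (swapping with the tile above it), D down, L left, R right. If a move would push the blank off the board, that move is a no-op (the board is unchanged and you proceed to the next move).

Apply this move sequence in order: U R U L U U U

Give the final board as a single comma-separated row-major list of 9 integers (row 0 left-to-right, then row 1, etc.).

Answer: 3, 0, 7, 6, 1, 4, 2, 8, 5

Derivation:
After move 1 (U):
3 7 4
6 1 0
2 8 5

After move 2 (R):
3 7 4
6 1 0
2 8 5

After move 3 (U):
3 7 0
6 1 4
2 8 5

After move 4 (L):
3 0 7
6 1 4
2 8 5

After move 5 (U):
3 0 7
6 1 4
2 8 5

After move 6 (U):
3 0 7
6 1 4
2 8 5

After move 7 (U):
3 0 7
6 1 4
2 8 5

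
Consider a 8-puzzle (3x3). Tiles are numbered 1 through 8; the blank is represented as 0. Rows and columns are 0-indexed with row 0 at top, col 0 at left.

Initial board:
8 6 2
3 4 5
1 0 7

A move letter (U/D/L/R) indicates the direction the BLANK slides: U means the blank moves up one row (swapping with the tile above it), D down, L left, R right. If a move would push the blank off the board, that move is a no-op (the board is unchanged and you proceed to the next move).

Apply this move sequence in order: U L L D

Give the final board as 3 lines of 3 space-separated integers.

Answer: 8 6 2
1 3 5
0 4 7

Derivation:
After move 1 (U):
8 6 2
3 0 5
1 4 7

After move 2 (L):
8 6 2
0 3 5
1 4 7

After move 3 (L):
8 6 2
0 3 5
1 4 7

After move 4 (D):
8 6 2
1 3 5
0 4 7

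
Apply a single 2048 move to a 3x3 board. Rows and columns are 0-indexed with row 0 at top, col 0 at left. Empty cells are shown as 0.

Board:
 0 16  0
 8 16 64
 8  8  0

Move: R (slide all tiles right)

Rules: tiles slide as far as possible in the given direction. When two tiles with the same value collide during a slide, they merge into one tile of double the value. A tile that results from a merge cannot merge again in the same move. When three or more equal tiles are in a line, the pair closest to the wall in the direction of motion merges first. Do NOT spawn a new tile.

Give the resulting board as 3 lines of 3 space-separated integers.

Slide right:
row 0: [0, 16, 0] -> [0, 0, 16]
row 1: [8, 16, 64] -> [8, 16, 64]
row 2: [8, 8, 0] -> [0, 0, 16]

Answer:  0  0 16
 8 16 64
 0  0 16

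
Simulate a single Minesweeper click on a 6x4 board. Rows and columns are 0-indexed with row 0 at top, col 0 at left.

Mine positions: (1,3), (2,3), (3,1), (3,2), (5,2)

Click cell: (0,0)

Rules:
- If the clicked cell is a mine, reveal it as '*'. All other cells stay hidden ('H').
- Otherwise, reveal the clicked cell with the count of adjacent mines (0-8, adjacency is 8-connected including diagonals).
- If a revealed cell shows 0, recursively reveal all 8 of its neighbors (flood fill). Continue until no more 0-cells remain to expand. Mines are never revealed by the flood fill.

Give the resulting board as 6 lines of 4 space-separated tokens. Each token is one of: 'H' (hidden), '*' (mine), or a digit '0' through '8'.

0 0 1 H
0 0 2 H
1 2 4 H
H H H H
H H H H
H H H H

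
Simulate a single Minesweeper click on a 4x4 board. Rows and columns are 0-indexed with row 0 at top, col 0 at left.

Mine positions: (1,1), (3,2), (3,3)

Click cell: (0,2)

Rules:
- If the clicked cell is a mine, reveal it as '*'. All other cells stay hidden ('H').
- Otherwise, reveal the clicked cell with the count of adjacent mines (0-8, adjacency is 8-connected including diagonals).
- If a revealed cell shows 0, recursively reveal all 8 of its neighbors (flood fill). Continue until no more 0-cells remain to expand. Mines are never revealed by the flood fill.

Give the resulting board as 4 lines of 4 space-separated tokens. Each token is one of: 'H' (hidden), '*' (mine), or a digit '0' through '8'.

H H 1 H
H H H H
H H H H
H H H H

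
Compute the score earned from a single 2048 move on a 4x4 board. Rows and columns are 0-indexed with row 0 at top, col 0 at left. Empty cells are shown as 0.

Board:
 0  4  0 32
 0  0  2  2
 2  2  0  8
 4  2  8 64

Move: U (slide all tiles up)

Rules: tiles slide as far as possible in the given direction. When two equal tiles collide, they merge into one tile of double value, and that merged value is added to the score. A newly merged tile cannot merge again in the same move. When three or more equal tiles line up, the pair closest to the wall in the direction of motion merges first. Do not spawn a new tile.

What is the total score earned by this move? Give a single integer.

Slide up:
col 0: [0, 0, 2, 4] -> [2, 4, 0, 0]  score +0 (running 0)
col 1: [4, 0, 2, 2] -> [4, 4, 0, 0]  score +4 (running 4)
col 2: [0, 2, 0, 8] -> [2, 8, 0, 0]  score +0 (running 4)
col 3: [32, 2, 8, 64] -> [32, 2, 8, 64]  score +0 (running 4)
Board after move:
 2  4  2 32
 4  4  8  2
 0  0  0  8
 0  0  0 64

Answer: 4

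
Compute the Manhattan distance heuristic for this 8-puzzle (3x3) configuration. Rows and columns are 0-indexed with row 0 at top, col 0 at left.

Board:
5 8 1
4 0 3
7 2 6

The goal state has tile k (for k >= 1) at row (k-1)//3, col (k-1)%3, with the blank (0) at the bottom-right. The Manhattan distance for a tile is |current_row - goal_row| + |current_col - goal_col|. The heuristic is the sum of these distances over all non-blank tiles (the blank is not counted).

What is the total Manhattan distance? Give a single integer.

Answer: 10

Derivation:
Tile 5: at (0,0), goal (1,1), distance |0-1|+|0-1| = 2
Tile 8: at (0,1), goal (2,1), distance |0-2|+|1-1| = 2
Tile 1: at (0,2), goal (0,0), distance |0-0|+|2-0| = 2
Tile 4: at (1,0), goal (1,0), distance |1-1|+|0-0| = 0
Tile 3: at (1,2), goal (0,2), distance |1-0|+|2-2| = 1
Tile 7: at (2,0), goal (2,0), distance |2-2|+|0-0| = 0
Tile 2: at (2,1), goal (0,1), distance |2-0|+|1-1| = 2
Tile 6: at (2,2), goal (1,2), distance |2-1|+|2-2| = 1
Sum: 2 + 2 + 2 + 0 + 1 + 0 + 2 + 1 = 10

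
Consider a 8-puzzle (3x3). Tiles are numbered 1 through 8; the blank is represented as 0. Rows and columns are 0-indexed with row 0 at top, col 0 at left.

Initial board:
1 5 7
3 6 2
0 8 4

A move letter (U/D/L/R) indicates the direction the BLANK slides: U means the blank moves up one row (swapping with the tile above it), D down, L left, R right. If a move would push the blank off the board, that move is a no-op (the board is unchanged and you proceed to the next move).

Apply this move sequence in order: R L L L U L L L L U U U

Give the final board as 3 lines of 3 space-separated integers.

After move 1 (R):
1 5 7
3 6 2
8 0 4

After move 2 (L):
1 5 7
3 6 2
0 8 4

After move 3 (L):
1 5 7
3 6 2
0 8 4

After move 4 (L):
1 5 7
3 6 2
0 8 4

After move 5 (U):
1 5 7
0 6 2
3 8 4

After move 6 (L):
1 5 7
0 6 2
3 8 4

After move 7 (L):
1 5 7
0 6 2
3 8 4

After move 8 (L):
1 5 7
0 6 2
3 8 4

After move 9 (L):
1 5 7
0 6 2
3 8 4

After move 10 (U):
0 5 7
1 6 2
3 8 4

After move 11 (U):
0 5 7
1 6 2
3 8 4

After move 12 (U):
0 5 7
1 6 2
3 8 4

Answer: 0 5 7
1 6 2
3 8 4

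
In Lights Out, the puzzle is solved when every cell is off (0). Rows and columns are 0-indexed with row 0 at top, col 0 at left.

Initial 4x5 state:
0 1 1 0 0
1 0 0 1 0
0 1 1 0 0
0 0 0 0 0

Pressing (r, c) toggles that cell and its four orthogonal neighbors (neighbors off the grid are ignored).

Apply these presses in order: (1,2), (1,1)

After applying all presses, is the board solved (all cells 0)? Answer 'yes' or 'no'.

After press 1 at (1,2):
0 1 0 0 0
1 1 1 0 0
0 1 0 0 0
0 0 0 0 0

After press 2 at (1,1):
0 0 0 0 0
0 0 0 0 0
0 0 0 0 0
0 0 0 0 0

Lights still on: 0

Answer: yes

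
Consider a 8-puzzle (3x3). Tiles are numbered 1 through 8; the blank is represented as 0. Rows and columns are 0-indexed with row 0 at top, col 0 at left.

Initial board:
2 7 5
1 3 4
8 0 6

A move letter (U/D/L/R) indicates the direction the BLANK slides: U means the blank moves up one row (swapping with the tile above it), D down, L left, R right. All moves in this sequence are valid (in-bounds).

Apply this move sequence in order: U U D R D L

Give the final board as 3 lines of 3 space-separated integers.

Answer: 2 7 5
1 4 6
8 0 3

Derivation:
After move 1 (U):
2 7 5
1 0 4
8 3 6

After move 2 (U):
2 0 5
1 7 4
8 3 6

After move 3 (D):
2 7 5
1 0 4
8 3 6

After move 4 (R):
2 7 5
1 4 0
8 3 6

After move 5 (D):
2 7 5
1 4 6
8 3 0

After move 6 (L):
2 7 5
1 4 6
8 0 3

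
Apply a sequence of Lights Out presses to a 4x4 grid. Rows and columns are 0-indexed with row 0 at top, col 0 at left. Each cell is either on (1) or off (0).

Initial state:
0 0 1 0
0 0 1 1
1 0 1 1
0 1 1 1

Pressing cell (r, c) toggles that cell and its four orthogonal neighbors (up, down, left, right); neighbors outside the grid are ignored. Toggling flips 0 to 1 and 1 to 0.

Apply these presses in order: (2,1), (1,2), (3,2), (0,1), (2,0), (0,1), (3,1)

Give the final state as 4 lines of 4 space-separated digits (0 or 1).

Answer: 0 0 0 0
1 0 0 0
1 1 0 1
0 0 1 0

Derivation:
After press 1 at (2,1):
0 0 1 0
0 1 1 1
0 1 0 1
0 0 1 1

After press 2 at (1,2):
0 0 0 0
0 0 0 0
0 1 1 1
0 0 1 1

After press 3 at (3,2):
0 0 0 0
0 0 0 0
0 1 0 1
0 1 0 0

After press 4 at (0,1):
1 1 1 0
0 1 0 0
0 1 0 1
0 1 0 0

After press 5 at (2,0):
1 1 1 0
1 1 0 0
1 0 0 1
1 1 0 0

After press 6 at (0,1):
0 0 0 0
1 0 0 0
1 0 0 1
1 1 0 0

After press 7 at (3,1):
0 0 0 0
1 0 0 0
1 1 0 1
0 0 1 0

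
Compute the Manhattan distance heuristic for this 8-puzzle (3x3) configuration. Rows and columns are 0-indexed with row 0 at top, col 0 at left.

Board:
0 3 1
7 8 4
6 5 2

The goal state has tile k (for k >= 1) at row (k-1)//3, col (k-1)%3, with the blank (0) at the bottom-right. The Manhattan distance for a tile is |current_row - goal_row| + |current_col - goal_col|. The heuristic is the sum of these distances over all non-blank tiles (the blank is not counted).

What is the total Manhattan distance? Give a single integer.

Tile 3: (0,1)->(0,2) = 1
Tile 1: (0,2)->(0,0) = 2
Tile 7: (1,0)->(2,0) = 1
Tile 8: (1,1)->(2,1) = 1
Tile 4: (1,2)->(1,0) = 2
Tile 6: (2,0)->(1,2) = 3
Tile 5: (2,1)->(1,1) = 1
Tile 2: (2,2)->(0,1) = 3
Sum: 1 + 2 + 1 + 1 + 2 + 3 + 1 + 3 = 14

Answer: 14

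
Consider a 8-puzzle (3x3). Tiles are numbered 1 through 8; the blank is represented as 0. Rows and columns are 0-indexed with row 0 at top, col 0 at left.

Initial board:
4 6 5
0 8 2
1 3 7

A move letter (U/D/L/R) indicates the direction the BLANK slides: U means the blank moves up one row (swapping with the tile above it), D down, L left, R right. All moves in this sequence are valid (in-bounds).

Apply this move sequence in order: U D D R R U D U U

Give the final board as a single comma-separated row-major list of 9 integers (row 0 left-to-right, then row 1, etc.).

Answer: 4, 6, 0, 1, 8, 5, 3, 7, 2

Derivation:
After move 1 (U):
0 6 5
4 8 2
1 3 7

After move 2 (D):
4 6 5
0 8 2
1 3 7

After move 3 (D):
4 6 5
1 8 2
0 3 7

After move 4 (R):
4 6 5
1 8 2
3 0 7

After move 5 (R):
4 6 5
1 8 2
3 7 0

After move 6 (U):
4 6 5
1 8 0
3 7 2

After move 7 (D):
4 6 5
1 8 2
3 7 0

After move 8 (U):
4 6 5
1 8 0
3 7 2

After move 9 (U):
4 6 0
1 8 5
3 7 2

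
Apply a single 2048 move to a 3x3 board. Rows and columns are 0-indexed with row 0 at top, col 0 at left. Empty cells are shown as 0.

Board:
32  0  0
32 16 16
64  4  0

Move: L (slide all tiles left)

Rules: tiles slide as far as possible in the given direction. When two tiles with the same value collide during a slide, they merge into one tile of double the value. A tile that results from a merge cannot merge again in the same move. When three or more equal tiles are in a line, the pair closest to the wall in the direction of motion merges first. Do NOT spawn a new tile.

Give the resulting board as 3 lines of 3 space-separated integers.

Answer: 32  0  0
32 32  0
64  4  0

Derivation:
Slide left:
row 0: [32, 0, 0] -> [32, 0, 0]
row 1: [32, 16, 16] -> [32, 32, 0]
row 2: [64, 4, 0] -> [64, 4, 0]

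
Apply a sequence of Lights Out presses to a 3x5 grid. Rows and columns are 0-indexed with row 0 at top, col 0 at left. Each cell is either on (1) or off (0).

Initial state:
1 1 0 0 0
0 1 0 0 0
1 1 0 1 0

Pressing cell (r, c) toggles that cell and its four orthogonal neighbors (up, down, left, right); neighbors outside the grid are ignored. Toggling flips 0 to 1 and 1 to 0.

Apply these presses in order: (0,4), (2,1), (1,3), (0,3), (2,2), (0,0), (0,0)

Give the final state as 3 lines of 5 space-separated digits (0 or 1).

After press 1 at (0,4):
1 1 0 1 1
0 1 0 0 1
1 1 0 1 0

After press 2 at (2,1):
1 1 0 1 1
0 0 0 0 1
0 0 1 1 0

After press 3 at (1,3):
1 1 0 0 1
0 0 1 1 0
0 0 1 0 0

After press 4 at (0,3):
1 1 1 1 0
0 0 1 0 0
0 0 1 0 0

After press 5 at (2,2):
1 1 1 1 0
0 0 0 0 0
0 1 0 1 0

After press 6 at (0,0):
0 0 1 1 0
1 0 0 0 0
0 1 0 1 0

After press 7 at (0,0):
1 1 1 1 0
0 0 0 0 0
0 1 0 1 0

Answer: 1 1 1 1 0
0 0 0 0 0
0 1 0 1 0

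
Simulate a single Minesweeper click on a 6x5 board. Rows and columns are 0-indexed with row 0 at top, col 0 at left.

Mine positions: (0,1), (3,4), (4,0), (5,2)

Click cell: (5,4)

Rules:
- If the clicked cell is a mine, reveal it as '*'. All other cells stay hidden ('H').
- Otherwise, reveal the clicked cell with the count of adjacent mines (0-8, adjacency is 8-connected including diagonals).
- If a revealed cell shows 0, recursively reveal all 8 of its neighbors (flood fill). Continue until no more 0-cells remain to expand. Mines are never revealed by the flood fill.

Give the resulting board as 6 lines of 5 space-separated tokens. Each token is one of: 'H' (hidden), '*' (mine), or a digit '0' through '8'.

H H H H H
H H H H H
H H H H H
H H H H H
H H H 2 1
H H H 1 0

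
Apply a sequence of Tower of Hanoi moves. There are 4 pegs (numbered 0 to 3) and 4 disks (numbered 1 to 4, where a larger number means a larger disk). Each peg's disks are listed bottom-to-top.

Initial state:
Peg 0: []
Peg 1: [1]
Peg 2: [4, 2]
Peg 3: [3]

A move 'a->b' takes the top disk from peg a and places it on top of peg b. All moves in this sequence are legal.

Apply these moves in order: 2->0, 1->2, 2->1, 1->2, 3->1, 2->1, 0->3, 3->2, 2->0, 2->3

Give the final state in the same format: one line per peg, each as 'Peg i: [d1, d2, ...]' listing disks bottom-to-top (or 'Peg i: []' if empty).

After move 1 (2->0):
Peg 0: [2]
Peg 1: [1]
Peg 2: [4]
Peg 3: [3]

After move 2 (1->2):
Peg 0: [2]
Peg 1: []
Peg 2: [4, 1]
Peg 3: [3]

After move 3 (2->1):
Peg 0: [2]
Peg 1: [1]
Peg 2: [4]
Peg 3: [3]

After move 4 (1->2):
Peg 0: [2]
Peg 1: []
Peg 2: [4, 1]
Peg 3: [3]

After move 5 (3->1):
Peg 0: [2]
Peg 1: [3]
Peg 2: [4, 1]
Peg 3: []

After move 6 (2->1):
Peg 0: [2]
Peg 1: [3, 1]
Peg 2: [4]
Peg 3: []

After move 7 (0->3):
Peg 0: []
Peg 1: [3, 1]
Peg 2: [4]
Peg 3: [2]

After move 8 (3->2):
Peg 0: []
Peg 1: [3, 1]
Peg 2: [4, 2]
Peg 3: []

After move 9 (2->0):
Peg 0: [2]
Peg 1: [3, 1]
Peg 2: [4]
Peg 3: []

After move 10 (2->3):
Peg 0: [2]
Peg 1: [3, 1]
Peg 2: []
Peg 3: [4]

Answer: Peg 0: [2]
Peg 1: [3, 1]
Peg 2: []
Peg 3: [4]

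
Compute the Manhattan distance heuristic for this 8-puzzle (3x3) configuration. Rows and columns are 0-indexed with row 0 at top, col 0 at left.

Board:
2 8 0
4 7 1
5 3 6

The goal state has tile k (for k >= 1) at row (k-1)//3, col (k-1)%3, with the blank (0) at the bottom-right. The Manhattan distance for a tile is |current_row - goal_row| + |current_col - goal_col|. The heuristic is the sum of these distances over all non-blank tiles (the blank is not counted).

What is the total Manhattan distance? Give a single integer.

Tile 2: at (0,0), goal (0,1), distance |0-0|+|0-1| = 1
Tile 8: at (0,1), goal (2,1), distance |0-2|+|1-1| = 2
Tile 4: at (1,0), goal (1,0), distance |1-1|+|0-0| = 0
Tile 7: at (1,1), goal (2,0), distance |1-2|+|1-0| = 2
Tile 1: at (1,2), goal (0,0), distance |1-0|+|2-0| = 3
Tile 5: at (2,0), goal (1,1), distance |2-1|+|0-1| = 2
Tile 3: at (2,1), goal (0,2), distance |2-0|+|1-2| = 3
Tile 6: at (2,2), goal (1,2), distance |2-1|+|2-2| = 1
Sum: 1 + 2 + 0 + 2 + 3 + 2 + 3 + 1 = 14

Answer: 14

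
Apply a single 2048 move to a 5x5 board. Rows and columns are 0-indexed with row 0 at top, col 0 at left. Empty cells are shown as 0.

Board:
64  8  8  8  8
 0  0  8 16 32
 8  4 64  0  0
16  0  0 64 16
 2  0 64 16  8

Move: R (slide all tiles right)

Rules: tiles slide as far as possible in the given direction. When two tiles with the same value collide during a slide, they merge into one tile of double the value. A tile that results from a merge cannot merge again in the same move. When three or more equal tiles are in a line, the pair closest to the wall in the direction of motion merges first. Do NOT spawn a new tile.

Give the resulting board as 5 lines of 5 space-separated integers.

Answer:  0  0 64 16 16
 0  0  8 16 32
 0  0  8  4 64
 0  0 16 64 16
 0  2 64 16  8

Derivation:
Slide right:
row 0: [64, 8, 8, 8, 8] -> [0, 0, 64, 16, 16]
row 1: [0, 0, 8, 16, 32] -> [0, 0, 8, 16, 32]
row 2: [8, 4, 64, 0, 0] -> [0, 0, 8, 4, 64]
row 3: [16, 0, 0, 64, 16] -> [0, 0, 16, 64, 16]
row 4: [2, 0, 64, 16, 8] -> [0, 2, 64, 16, 8]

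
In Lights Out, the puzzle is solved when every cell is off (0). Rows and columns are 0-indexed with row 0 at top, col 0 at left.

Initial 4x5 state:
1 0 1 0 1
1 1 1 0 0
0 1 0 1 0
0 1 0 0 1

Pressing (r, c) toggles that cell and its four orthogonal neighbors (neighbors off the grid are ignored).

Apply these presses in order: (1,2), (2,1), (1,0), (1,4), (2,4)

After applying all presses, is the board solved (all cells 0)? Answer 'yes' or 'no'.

Answer: yes

Derivation:
After press 1 at (1,2):
1 0 0 0 1
1 0 0 1 0
0 1 1 1 0
0 1 0 0 1

After press 2 at (2,1):
1 0 0 0 1
1 1 0 1 0
1 0 0 1 0
0 0 0 0 1

After press 3 at (1,0):
0 0 0 0 1
0 0 0 1 0
0 0 0 1 0
0 0 0 0 1

After press 4 at (1,4):
0 0 0 0 0
0 0 0 0 1
0 0 0 1 1
0 0 0 0 1

After press 5 at (2,4):
0 0 0 0 0
0 0 0 0 0
0 0 0 0 0
0 0 0 0 0

Lights still on: 0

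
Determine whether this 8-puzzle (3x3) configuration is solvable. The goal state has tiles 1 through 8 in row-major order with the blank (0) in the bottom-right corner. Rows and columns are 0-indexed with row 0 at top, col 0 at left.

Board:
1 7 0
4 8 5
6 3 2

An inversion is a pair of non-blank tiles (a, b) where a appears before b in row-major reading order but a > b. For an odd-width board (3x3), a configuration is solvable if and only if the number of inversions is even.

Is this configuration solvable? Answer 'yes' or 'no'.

Inversions (pairs i<j in row-major order where tile[i] > tile[j] > 0): 16
16 is even, so the puzzle is solvable.

Answer: yes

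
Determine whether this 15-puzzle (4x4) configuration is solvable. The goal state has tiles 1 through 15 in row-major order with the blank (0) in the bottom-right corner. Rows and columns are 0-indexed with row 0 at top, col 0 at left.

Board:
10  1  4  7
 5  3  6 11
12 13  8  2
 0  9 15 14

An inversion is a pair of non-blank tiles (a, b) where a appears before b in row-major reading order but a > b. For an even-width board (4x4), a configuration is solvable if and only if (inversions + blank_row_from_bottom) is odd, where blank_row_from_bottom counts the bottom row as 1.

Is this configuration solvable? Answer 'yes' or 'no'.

Inversions: 30
Blank is in row 3 (0-indexed from top), which is row 1 counting from the bottom (bottom = 1).
30 + 1 = 31, which is odd, so the puzzle is solvable.

Answer: yes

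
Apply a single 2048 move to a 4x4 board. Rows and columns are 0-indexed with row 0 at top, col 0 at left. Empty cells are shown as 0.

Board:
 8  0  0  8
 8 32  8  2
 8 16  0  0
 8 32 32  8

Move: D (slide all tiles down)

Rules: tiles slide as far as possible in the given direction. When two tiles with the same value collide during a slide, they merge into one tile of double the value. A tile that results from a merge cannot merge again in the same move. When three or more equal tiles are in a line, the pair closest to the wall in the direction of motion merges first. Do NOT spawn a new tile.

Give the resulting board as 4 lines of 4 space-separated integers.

Answer:  0  0  0  0
 0 32  0  8
16 16  8  2
16 32 32  8

Derivation:
Slide down:
col 0: [8, 8, 8, 8] -> [0, 0, 16, 16]
col 1: [0, 32, 16, 32] -> [0, 32, 16, 32]
col 2: [0, 8, 0, 32] -> [0, 0, 8, 32]
col 3: [8, 2, 0, 8] -> [0, 8, 2, 8]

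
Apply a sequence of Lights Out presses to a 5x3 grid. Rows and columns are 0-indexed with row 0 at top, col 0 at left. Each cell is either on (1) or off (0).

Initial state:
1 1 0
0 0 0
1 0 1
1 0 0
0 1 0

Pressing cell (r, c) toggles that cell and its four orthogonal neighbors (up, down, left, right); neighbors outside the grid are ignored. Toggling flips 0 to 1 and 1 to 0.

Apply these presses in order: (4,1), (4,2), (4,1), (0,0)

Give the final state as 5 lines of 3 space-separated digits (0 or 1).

Answer: 0 0 0
1 0 0
1 0 1
1 0 1
0 0 1

Derivation:
After press 1 at (4,1):
1 1 0
0 0 0
1 0 1
1 1 0
1 0 1

After press 2 at (4,2):
1 1 0
0 0 0
1 0 1
1 1 1
1 1 0

After press 3 at (4,1):
1 1 0
0 0 0
1 0 1
1 0 1
0 0 1

After press 4 at (0,0):
0 0 0
1 0 0
1 0 1
1 0 1
0 0 1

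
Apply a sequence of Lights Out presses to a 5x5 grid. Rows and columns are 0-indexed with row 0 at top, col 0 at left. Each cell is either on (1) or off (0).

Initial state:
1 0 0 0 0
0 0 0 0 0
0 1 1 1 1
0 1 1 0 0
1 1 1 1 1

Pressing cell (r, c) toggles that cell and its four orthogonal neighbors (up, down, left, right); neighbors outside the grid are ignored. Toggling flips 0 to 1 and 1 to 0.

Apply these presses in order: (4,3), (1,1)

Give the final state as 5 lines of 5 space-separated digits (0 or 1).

Answer: 1 1 0 0 0
1 1 1 0 0
0 0 1 1 1
0 1 1 1 0
1 1 0 0 0

Derivation:
After press 1 at (4,3):
1 0 0 0 0
0 0 0 0 0
0 1 1 1 1
0 1 1 1 0
1 1 0 0 0

After press 2 at (1,1):
1 1 0 0 0
1 1 1 0 0
0 0 1 1 1
0 1 1 1 0
1 1 0 0 0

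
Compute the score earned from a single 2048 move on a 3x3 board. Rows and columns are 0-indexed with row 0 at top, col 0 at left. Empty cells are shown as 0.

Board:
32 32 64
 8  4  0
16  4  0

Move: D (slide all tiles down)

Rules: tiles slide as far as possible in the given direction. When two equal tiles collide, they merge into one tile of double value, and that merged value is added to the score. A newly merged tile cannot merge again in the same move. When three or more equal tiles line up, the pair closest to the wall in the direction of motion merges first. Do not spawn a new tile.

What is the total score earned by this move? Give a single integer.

Answer: 8

Derivation:
Slide down:
col 0: [32, 8, 16] -> [32, 8, 16]  score +0 (running 0)
col 1: [32, 4, 4] -> [0, 32, 8]  score +8 (running 8)
col 2: [64, 0, 0] -> [0, 0, 64]  score +0 (running 8)
Board after move:
32  0  0
 8 32  0
16  8 64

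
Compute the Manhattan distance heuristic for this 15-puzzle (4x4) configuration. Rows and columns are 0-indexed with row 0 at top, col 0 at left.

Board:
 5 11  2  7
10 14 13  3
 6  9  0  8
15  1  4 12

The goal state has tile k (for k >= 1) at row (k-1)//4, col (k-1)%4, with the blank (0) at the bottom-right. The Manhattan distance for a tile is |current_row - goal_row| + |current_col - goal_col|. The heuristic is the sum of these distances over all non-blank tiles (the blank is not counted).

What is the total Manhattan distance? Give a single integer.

Answer: 32

Derivation:
Tile 5: at (0,0), goal (1,0), distance |0-1|+|0-0| = 1
Tile 11: at (0,1), goal (2,2), distance |0-2|+|1-2| = 3
Tile 2: at (0,2), goal (0,1), distance |0-0|+|2-1| = 1
Tile 7: at (0,3), goal (1,2), distance |0-1|+|3-2| = 2
Tile 10: at (1,0), goal (2,1), distance |1-2|+|0-1| = 2
Tile 14: at (1,1), goal (3,1), distance |1-3|+|1-1| = 2
Tile 13: at (1,2), goal (3,0), distance |1-3|+|2-0| = 4
Tile 3: at (1,3), goal (0,2), distance |1-0|+|3-2| = 2
Tile 6: at (2,0), goal (1,1), distance |2-1|+|0-1| = 2
Tile 9: at (2,1), goal (2,0), distance |2-2|+|1-0| = 1
Tile 8: at (2,3), goal (1,3), distance |2-1|+|3-3| = 1
Tile 15: at (3,0), goal (3,2), distance |3-3|+|0-2| = 2
Tile 1: at (3,1), goal (0,0), distance |3-0|+|1-0| = 4
Tile 4: at (3,2), goal (0,3), distance |3-0|+|2-3| = 4
Tile 12: at (3,3), goal (2,3), distance |3-2|+|3-3| = 1
Sum: 1 + 3 + 1 + 2 + 2 + 2 + 4 + 2 + 2 + 1 + 1 + 2 + 4 + 4 + 1 = 32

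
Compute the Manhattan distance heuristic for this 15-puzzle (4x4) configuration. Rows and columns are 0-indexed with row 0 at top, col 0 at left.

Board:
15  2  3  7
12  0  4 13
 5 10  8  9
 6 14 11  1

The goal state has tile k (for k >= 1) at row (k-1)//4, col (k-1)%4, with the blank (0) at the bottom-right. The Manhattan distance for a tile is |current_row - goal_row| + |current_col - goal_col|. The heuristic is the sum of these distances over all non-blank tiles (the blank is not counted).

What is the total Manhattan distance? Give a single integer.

Answer: 34

Derivation:
Tile 15: at (0,0), goal (3,2), distance |0-3|+|0-2| = 5
Tile 2: at (0,1), goal (0,1), distance |0-0|+|1-1| = 0
Tile 3: at (0,2), goal (0,2), distance |0-0|+|2-2| = 0
Tile 7: at (0,3), goal (1,2), distance |0-1|+|3-2| = 2
Tile 12: at (1,0), goal (2,3), distance |1-2|+|0-3| = 4
Tile 4: at (1,2), goal (0,3), distance |1-0|+|2-3| = 2
Tile 13: at (1,3), goal (3,0), distance |1-3|+|3-0| = 5
Tile 5: at (2,0), goal (1,0), distance |2-1|+|0-0| = 1
Tile 10: at (2,1), goal (2,1), distance |2-2|+|1-1| = 0
Tile 8: at (2,2), goal (1,3), distance |2-1|+|2-3| = 2
Tile 9: at (2,3), goal (2,0), distance |2-2|+|3-0| = 3
Tile 6: at (3,0), goal (1,1), distance |3-1|+|0-1| = 3
Tile 14: at (3,1), goal (3,1), distance |3-3|+|1-1| = 0
Tile 11: at (3,2), goal (2,2), distance |3-2|+|2-2| = 1
Tile 1: at (3,3), goal (0,0), distance |3-0|+|3-0| = 6
Sum: 5 + 0 + 0 + 2 + 4 + 2 + 5 + 1 + 0 + 2 + 3 + 3 + 0 + 1 + 6 = 34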